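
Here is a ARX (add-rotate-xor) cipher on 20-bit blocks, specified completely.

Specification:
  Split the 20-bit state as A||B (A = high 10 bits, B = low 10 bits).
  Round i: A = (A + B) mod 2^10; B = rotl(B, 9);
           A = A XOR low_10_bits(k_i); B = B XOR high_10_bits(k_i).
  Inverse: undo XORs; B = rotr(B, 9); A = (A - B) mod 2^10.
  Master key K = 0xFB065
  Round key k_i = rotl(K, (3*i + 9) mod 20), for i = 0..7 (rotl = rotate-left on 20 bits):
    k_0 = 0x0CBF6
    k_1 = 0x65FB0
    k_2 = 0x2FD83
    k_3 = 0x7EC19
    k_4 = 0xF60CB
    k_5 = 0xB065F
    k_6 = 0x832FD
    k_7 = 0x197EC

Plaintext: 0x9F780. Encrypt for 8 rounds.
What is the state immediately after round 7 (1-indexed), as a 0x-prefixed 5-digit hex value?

s_0 = plaintext = 0x9F780
s_1 = Round(s_0, k_0) = 0x82DF2
s_2 = Round(s_1, k_1) = 0x1356E
s_3 = Round(s_2, k_2) = 0x0E008
s_4 = Round(s_3, k_3) = 0x165FF
s_5 = Round(s_4, k_4) = 0xA4D27
s_6 = Round(s_5, k_5) = 0x79452
s_7 = Round(s_6, k_6) = 0x32A25
s_8 = Round(s_7, k_7) = 0x40F77

0x32A25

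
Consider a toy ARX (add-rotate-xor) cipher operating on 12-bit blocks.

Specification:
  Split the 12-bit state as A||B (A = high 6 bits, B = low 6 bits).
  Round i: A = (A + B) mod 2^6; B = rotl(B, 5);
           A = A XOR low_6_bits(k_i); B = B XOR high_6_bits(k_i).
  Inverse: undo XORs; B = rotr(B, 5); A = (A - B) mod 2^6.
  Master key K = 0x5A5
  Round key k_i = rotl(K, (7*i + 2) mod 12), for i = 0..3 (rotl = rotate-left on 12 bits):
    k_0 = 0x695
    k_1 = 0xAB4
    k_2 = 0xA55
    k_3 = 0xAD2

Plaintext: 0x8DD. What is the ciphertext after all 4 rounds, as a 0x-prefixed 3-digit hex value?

0xED3

s_0 = plaintext = 0x8DD
s_1 = Round(s_0, k_0) = 0x574
s_2 = Round(s_1, k_1) = 0xF70
s_3 = Round(s_2, k_2) = 0xE31
s_4 = Round(s_3, k_3) = 0xED3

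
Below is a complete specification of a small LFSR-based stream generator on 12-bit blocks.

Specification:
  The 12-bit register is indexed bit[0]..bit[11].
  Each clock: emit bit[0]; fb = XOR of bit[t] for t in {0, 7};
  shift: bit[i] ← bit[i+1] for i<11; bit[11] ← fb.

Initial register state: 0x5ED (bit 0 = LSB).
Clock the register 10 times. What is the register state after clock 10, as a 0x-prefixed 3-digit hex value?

0x499

reg_0 = 0x5ED
clock 1: out=1, reg = 0x2F6
clock 2: out=0, reg = 0x97B
clock 3: out=1, reg = 0xCBD
clock 4: out=1, reg = 0x65E
clock 5: out=0, reg = 0x32F
clock 6: out=1, reg = 0x997
clock 7: out=1, reg = 0x4CB
clock 8: out=1, reg = 0x265
clock 9: out=1, reg = 0x932
clock 10: out=0, reg = 0x499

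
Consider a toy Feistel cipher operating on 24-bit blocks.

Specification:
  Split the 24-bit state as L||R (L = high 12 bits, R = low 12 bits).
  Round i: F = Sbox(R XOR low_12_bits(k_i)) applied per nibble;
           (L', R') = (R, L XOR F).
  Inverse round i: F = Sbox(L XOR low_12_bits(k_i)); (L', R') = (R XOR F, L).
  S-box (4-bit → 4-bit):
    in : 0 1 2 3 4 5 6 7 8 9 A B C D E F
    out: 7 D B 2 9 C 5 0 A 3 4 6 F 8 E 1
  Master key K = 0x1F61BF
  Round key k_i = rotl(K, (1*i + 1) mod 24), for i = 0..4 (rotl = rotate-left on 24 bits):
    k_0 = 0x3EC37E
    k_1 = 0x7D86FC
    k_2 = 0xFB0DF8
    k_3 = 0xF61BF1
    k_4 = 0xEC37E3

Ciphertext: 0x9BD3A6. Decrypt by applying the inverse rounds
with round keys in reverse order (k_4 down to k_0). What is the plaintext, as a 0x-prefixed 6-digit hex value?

0x4959B3

s_0 = ciphertext = 0x9BD3A6
s_1 = InvRound(s_0, k_4) = 0xD689BD
s_2 = InvRound(s_1, k_3) = 0xC8ED68
s_3 = InvRound(s_2, k_2) = 0x06DC8E
s_4 = InvRound(s_3, k_1) = 0x9B306D
s_5 = InvRound(s_4, k_0) = 0x4959B3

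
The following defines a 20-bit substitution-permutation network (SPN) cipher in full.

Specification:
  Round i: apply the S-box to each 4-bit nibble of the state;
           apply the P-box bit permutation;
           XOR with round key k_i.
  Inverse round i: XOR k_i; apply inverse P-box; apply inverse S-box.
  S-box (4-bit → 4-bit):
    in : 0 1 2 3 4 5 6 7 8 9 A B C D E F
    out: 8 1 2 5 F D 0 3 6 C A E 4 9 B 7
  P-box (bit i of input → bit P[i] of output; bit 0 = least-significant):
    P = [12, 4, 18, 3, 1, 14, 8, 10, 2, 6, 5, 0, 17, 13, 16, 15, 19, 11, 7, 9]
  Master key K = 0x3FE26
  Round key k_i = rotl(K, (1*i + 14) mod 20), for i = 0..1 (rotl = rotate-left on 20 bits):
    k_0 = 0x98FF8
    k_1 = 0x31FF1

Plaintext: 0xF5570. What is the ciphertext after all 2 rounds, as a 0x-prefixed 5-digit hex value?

0x0A2A7

s_0 = plaintext = 0xF5570
s_1 = Round(s_0, k_0) = 0x24757
s_2 = Round(s_1, k_1) = 0x0A2A7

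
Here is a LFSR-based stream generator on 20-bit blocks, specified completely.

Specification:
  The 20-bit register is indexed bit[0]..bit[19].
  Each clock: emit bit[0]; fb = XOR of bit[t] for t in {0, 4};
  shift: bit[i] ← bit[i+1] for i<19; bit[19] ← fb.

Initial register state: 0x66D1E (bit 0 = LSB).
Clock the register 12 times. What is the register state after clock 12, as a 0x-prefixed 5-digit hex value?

0xBCF66

reg_0 = 0x66D1E
clock 1: out=0, reg = 0xB368F
clock 2: out=1, reg = 0xD9B47
clock 3: out=1, reg = 0xECDA3
clock 4: out=1, reg = 0xF66D1
clock 5: out=1, reg = 0x7B368
clock 6: out=0, reg = 0x3D9B4
clock 7: out=0, reg = 0x9ECDA
clock 8: out=0, reg = 0xCF66D
clock 9: out=1, reg = 0xE7B36
clock 10: out=0, reg = 0xF3D9B
clock 11: out=1, reg = 0x79ECD
clock 12: out=1, reg = 0xBCF66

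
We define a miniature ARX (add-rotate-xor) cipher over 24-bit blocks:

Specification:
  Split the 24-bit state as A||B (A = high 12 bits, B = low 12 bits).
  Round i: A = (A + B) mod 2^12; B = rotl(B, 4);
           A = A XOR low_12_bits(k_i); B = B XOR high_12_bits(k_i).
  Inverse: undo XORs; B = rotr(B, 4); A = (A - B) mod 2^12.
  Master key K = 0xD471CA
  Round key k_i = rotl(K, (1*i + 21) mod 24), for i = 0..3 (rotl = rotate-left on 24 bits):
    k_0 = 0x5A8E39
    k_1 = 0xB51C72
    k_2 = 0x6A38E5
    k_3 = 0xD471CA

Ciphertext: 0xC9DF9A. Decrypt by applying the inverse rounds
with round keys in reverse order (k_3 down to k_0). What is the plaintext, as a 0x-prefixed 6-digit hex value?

s_0 = ciphertext = 0xC9DF9A
s_1 = InvRound(s_0, k_3) = 0x02AD2D
s_2 = InvRound(s_1, k_2) = 0xA17EB8
s_3 = InvRound(s_2, k_1) = 0xD0795E
s_4 = InvRound(s_3, k_0) = 0xC6F6CF

0xC6F6CF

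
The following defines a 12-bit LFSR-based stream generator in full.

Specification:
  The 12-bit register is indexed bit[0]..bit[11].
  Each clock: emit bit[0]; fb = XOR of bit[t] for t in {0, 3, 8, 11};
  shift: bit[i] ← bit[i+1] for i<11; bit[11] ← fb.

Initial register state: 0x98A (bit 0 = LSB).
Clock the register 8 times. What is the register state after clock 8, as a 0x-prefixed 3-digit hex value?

reg_0 = 0x98A
clock 1: out=0, reg = 0xCC5
clock 2: out=1, reg = 0x662
clock 3: out=0, reg = 0x331
clock 4: out=1, reg = 0x198
clock 5: out=0, reg = 0x0CC
clock 6: out=0, reg = 0x866
clock 7: out=0, reg = 0xC33
clock 8: out=1, reg = 0x619

0x619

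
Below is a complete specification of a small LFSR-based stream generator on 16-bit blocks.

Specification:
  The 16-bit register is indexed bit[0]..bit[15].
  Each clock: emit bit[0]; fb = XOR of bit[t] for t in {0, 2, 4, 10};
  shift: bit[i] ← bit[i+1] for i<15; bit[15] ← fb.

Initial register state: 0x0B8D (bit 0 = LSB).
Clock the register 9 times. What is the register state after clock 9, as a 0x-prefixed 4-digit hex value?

reg_0 = 0x0B8D
clock 1: out=1, reg = 0x05C6
clock 2: out=0, reg = 0x02E3
clock 3: out=1, reg = 0x8171
clock 4: out=1, reg = 0x40B8
clock 5: out=0, reg = 0xA05C
clock 6: out=0, reg = 0x502E
clock 7: out=0, reg = 0xA817
clock 8: out=1, reg = 0xD40B
clock 9: out=1, reg = 0x6A05

0x6A05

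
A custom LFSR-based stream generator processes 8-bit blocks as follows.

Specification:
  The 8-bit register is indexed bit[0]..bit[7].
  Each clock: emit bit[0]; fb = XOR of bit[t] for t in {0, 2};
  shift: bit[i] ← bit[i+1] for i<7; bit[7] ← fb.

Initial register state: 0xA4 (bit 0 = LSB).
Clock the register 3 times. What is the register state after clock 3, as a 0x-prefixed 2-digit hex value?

0xB4

reg_0 = 0xA4
clock 1: out=0, reg = 0xD2
clock 2: out=0, reg = 0x69
clock 3: out=1, reg = 0xB4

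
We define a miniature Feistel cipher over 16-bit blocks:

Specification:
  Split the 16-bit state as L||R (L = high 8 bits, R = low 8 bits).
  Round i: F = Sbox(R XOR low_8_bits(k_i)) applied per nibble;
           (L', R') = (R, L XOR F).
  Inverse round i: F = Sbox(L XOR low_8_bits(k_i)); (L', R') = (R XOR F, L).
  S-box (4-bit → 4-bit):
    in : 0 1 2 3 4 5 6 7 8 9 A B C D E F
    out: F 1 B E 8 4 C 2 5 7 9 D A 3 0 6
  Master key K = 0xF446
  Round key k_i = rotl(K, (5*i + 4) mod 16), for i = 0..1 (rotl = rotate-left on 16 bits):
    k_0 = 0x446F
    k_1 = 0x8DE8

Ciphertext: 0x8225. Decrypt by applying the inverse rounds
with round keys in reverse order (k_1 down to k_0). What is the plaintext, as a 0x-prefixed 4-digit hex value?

s_0 = ciphertext = 0x8225
s_1 = InvRound(s_0, k_1) = 0xEC82
s_2 = InvRound(s_1, k_0) = 0xDCEC

0xDCEC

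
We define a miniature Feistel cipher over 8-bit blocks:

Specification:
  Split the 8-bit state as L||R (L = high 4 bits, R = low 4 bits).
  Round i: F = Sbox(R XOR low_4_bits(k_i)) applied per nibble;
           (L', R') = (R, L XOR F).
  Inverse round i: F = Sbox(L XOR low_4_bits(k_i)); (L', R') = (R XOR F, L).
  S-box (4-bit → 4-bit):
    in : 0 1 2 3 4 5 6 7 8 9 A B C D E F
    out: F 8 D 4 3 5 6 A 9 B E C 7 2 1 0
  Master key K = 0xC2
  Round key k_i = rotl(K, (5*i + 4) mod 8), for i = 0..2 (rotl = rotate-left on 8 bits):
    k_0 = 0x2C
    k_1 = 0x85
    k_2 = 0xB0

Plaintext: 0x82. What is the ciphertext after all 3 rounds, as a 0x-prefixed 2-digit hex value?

s_0 = plaintext = 0x82
s_1 = Round(s_0, k_0) = 0x29
s_2 = Round(s_1, k_1) = 0x95
s_3 = Round(s_2, k_2) = 0x5C

0x5C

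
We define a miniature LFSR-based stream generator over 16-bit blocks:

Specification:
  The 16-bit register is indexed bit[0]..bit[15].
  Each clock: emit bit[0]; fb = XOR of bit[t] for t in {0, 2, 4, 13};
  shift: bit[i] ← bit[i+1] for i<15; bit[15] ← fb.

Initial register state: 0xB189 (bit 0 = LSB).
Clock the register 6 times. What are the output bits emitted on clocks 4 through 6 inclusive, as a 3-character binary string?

100

reg_0 = 0xB189
clock 1: out=1, reg = 0x58C4
clock 2: out=0, reg = 0xAC62
clock 3: out=0, reg = 0xD631
clock 4: out=1, reg = 0x6B18
clock 5: out=0, reg = 0x358C
clock 6: out=0, reg = 0x1AC6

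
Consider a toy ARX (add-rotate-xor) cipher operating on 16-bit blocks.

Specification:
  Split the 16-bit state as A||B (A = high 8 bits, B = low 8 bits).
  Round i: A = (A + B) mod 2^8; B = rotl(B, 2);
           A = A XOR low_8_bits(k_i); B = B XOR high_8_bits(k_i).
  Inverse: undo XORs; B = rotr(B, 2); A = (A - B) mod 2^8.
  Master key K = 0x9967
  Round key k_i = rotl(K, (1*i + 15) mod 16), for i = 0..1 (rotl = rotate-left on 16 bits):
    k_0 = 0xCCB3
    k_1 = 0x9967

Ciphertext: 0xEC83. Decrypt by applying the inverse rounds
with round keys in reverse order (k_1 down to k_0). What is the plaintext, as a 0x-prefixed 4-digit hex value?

0x2492

s_0 = ciphertext = 0xEC83
s_1 = InvRound(s_0, k_1) = 0x0586
s_2 = InvRound(s_1, k_0) = 0x2492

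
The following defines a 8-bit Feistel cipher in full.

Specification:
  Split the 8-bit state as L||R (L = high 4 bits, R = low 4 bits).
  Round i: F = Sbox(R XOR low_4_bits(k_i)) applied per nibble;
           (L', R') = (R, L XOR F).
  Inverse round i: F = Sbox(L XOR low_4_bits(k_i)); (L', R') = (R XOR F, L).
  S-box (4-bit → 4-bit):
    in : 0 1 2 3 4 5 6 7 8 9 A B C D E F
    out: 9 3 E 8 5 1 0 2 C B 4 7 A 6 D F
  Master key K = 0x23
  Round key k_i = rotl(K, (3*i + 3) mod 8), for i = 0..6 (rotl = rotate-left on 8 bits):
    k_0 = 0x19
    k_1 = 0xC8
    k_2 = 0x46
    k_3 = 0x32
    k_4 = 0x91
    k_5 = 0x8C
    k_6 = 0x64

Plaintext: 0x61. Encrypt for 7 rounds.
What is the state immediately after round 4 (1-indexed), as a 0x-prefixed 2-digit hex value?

0x17

s_0 = plaintext = 0x61
s_1 = Round(s_0, k_0) = 0x1A
s_2 = Round(s_1, k_1) = 0xAF
s_3 = Round(s_2, k_2) = 0xF1
s_4 = Round(s_3, k_3) = 0x17
s_5 = Round(s_4, k_4) = 0x71
s_6 = Round(s_5, k_5) = 0x11
s_7 = Round(s_6, k_6) = 0x10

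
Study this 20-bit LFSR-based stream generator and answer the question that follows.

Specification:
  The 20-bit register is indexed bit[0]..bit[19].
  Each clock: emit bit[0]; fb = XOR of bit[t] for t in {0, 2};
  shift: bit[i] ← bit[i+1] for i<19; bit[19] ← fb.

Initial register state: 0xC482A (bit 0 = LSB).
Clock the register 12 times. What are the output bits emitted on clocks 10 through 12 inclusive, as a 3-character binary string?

reg_0 = 0xC482A
clock 1: out=0, reg = 0x62415
clock 2: out=1, reg = 0x3120A
clock 3: out=0, reg = 0x18905
clock 4: out=1, reg = 0x0C482
clock 5: out=0, reg = 0x06241
clock 6: out=1, reg = 0x83120
clock 7: out=0, reg = 0x41890
clock 8: out=0, reg = 0x20C48
clock 9: out=0, reg = 0x10624
clock 10: out=0, reg = 0x88312
clock 11: out=0, reg = 0x44189
clock 12: out=1, reg = 0xA20C4

001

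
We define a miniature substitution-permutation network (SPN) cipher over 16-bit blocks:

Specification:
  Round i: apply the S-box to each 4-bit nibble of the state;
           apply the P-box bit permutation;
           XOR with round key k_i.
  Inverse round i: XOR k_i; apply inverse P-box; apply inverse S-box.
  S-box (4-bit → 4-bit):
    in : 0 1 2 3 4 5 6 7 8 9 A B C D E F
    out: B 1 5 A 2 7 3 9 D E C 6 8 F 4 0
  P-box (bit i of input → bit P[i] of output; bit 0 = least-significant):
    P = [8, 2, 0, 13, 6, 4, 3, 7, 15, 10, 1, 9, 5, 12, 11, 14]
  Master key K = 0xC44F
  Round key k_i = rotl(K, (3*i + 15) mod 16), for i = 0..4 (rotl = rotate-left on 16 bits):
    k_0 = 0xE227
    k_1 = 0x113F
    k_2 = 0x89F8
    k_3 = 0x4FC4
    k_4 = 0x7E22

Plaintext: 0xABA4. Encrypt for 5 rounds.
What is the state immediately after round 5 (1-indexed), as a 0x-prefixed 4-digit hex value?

0xEB33

s_0 = plaintext = 0xABA4
s_1 = Round(s_0, k_0) = 0xAEA9
s_2 = Round(s_1, k_1) = 0x79B0
s_3 = Round(s_2, k_2) = 0xEEC6
s_4 = Round(s_3, k_3) = 0x4642
s_5 = Round(s_4, k_4) = 0xEB33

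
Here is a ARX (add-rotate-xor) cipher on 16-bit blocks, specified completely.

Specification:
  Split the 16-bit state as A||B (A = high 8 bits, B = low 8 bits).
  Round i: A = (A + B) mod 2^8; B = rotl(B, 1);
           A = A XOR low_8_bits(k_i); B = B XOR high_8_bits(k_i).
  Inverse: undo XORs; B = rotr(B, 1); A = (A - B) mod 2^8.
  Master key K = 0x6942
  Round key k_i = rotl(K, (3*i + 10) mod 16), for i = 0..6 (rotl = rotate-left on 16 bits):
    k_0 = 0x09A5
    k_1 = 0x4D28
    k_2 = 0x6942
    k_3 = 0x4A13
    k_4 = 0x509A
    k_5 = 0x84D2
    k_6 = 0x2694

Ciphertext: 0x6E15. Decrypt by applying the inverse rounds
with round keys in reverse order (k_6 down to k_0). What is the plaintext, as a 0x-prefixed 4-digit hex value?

s_0 = ciphertext = 0x6E15
s_1 = InvRound(s_0, k_6) = 0x6199
s_2 = InvRound(s_1, k_5) = 0x258E
s_3 = InvRound(s_2, k_4) = 0x506F
s_4 = InvRound(s_3, k_3) = 0xB192
s_5 = InvRound(s_4, k_2) = 0xF6FD
s_6 = InvRound(s_5, k_1) = 0x8658
s_7 = InvRound(s_6, k_0) = 0x7BA8

0x7BA8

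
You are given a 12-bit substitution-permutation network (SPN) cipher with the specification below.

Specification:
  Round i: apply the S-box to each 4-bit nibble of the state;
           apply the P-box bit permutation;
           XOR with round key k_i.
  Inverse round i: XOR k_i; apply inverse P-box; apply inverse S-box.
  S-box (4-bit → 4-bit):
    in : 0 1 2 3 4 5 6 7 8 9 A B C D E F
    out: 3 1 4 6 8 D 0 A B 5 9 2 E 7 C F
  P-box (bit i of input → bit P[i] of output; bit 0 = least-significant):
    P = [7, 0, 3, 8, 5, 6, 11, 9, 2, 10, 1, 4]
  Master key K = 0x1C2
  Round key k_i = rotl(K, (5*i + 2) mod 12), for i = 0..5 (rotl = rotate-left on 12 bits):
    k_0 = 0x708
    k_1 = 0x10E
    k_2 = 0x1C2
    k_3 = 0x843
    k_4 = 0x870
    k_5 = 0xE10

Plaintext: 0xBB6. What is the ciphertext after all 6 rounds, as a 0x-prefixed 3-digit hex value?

0x484

s_0 = plaintext = 0xBB6
s_1 = Round(s_0, k_0) = 0x348
s_2 = Round(s_1, k_1) = 0x68D
s_3 = Round(s_2, k_2) = 0x32B
s_4 = Round(s_3, k_3) = 0x440
s_5 = Round(s_4, k_4) = 0xAE1
s_6 = Round(s_5, k_5) = 0x484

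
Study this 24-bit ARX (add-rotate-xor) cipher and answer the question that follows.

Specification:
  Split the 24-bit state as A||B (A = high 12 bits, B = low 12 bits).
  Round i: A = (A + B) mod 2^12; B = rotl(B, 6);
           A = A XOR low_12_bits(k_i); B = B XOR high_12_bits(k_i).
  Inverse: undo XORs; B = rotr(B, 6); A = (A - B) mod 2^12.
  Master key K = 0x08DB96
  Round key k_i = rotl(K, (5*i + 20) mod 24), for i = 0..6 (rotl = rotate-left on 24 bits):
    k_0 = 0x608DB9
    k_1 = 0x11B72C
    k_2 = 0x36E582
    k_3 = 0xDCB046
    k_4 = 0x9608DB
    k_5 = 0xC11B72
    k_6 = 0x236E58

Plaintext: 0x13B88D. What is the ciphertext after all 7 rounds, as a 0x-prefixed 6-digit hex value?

s_0 = plaintext = 0x13B88D
s_1 = Round(s_0, k_0) = 0x47156A
s_2 = Round(s_1, k_1) = 0xEF7B8E
s_3 = Round(s_2, k_2) = 0xF070C0
s_4 = Round(s_3, k_3) = 0xF81DC8
s_5 = Round(s_4, k_4) = 0x592B57
s_6 = Round(s_5, k_5) = 0xB9B9FC
s_7 = Round(s_6, k_6) = 0xBCFD11

0xBCFD11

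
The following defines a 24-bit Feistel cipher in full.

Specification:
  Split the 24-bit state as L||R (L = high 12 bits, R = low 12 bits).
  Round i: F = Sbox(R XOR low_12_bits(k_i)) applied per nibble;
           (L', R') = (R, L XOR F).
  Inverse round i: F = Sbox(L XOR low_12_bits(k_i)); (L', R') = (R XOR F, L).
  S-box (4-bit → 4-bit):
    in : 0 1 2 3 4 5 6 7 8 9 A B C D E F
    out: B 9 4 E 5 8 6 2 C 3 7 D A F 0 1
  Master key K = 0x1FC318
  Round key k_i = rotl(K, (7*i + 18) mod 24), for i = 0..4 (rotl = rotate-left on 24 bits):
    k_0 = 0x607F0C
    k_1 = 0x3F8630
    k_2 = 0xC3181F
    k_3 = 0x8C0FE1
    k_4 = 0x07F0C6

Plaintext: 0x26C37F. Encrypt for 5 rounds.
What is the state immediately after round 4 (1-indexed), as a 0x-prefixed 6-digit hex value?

0x51744D

s_0 = plaintext = 0x26C37F
s_1 = Round(s_0, k_0) = 0x37F842
s_2 = Round(s_1, k_1) = 0x84235B
s_3 = Round(s_2, k_2) = 0x35B517
s_4 = Round(s_3, k_3) = 0x51744D
s_5 = Round(s_4, k_4) = 0x44D0DA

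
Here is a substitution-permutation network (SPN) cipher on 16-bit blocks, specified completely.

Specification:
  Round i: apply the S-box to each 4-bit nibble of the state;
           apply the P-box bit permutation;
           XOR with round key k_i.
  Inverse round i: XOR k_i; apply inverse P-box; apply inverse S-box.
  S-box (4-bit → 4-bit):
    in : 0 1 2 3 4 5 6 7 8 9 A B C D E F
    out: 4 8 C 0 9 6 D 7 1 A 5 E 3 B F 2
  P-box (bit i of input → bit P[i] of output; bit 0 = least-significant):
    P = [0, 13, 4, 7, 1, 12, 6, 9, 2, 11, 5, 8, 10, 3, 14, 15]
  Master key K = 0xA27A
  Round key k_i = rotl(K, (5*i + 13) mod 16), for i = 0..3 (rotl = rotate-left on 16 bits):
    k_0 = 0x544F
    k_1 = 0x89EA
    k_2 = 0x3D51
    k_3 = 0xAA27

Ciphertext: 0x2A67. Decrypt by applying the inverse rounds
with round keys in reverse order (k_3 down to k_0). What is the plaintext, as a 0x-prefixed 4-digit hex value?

s_0 = ciphertext = 0x2A67
s_1 = InvRound(s_0, k_3) = 0x1303
s_2 = InvRound(s_1, k_2) = 0x8F65
s_3 = InvRound(s_2, k_1) = 0xC844
s_4 = InvRound(s_3, k_0) = 0xDFC8

0xDFC8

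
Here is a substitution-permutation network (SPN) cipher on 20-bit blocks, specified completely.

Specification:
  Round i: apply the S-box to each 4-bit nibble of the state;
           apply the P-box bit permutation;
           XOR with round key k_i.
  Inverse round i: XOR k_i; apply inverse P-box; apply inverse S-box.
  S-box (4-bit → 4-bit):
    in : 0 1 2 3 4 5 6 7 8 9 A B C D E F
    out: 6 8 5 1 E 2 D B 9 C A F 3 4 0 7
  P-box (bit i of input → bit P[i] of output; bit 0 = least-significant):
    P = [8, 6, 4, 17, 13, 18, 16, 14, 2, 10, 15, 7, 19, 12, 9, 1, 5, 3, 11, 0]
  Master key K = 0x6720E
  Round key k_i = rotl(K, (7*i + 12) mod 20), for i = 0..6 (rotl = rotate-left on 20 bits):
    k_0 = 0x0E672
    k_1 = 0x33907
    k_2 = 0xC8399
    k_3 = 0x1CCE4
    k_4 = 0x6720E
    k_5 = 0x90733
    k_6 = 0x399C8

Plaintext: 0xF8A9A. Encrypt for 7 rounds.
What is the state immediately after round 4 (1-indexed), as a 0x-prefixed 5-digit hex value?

0x5D3EA

s_0 = plaintext = 0xF8A9A
s_1 = Round(s_0, k_0) = 0xBAA98
s_2 = Round(s_1, k_1) = 0x064AC
s_3 = Round(s_2, k_2) = 0x04C53
s_4 = Round(s_3, k_3) = 0x5D3EA
s_5 = Round(s_4, k_4) = 0x47042
s_6 = Round(s_5, k_5) = 0x4DA28
s_7 = Round(s_6, k_6) = 0x0B641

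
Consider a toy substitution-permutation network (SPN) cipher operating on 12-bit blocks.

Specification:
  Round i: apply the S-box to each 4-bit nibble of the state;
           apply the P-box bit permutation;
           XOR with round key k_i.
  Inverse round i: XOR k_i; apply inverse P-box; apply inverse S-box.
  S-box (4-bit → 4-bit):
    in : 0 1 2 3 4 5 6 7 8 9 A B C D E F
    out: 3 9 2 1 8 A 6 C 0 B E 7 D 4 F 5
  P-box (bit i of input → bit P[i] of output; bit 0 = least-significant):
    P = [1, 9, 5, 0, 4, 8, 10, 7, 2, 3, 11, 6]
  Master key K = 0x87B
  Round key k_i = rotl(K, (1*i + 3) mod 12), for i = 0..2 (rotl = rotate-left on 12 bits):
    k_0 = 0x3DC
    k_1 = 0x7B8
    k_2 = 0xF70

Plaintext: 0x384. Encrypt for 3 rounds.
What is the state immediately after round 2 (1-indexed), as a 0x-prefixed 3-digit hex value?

s_0 = plaintext = 0x384
s_1 = Round(s_0, k_0) = 0x3D9
s_2 = Round(s_1, k_1) = 0x1BF
s_3 = Round(s_2, k_2) = 0xA06

0x1BF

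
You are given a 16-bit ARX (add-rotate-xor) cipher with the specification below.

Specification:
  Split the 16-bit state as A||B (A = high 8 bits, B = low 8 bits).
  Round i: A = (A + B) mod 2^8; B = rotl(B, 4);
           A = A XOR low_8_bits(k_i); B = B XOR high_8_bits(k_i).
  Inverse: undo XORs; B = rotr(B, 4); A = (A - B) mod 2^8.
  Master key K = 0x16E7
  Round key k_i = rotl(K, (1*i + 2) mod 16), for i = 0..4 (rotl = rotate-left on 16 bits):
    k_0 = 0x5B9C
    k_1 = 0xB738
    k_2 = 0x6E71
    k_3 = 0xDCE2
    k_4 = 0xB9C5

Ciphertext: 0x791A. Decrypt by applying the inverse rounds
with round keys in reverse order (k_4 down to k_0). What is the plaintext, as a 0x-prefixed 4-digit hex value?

0xDA02

s_0 = ciphertext = 0x791A
s_1 = InvRound(s_0, k_4) = 0x823A
s_2 = InvRound(s_1, k_3) = 0xF26E
s_3 = InvRound(s_2, k_2) = 0x8300
s_4 = InvRound(s_3, k_1) = 0x407B
s_5 = InvRound(s_4, k_0) = 0xDA02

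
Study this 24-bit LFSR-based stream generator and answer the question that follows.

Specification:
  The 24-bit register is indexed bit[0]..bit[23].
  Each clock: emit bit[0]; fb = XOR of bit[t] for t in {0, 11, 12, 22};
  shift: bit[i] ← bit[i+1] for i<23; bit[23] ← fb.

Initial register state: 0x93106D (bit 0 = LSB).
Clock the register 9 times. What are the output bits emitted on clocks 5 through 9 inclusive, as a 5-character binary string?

reg_0 = 0x93106D
clock 1: out=1, reg = 0x498836
clock 2: out=0, reg = 0x24C41B
clock 3: out=1, reg = 0x92620D
clock 4: out=1, reg = 0xC93106
clock 5: out=0, reg = 0x649883
clock 6: out=1, reg = 0x324C41
clock 7: out=1, reg = 0x192620
clock 8: out=0, reg = 0x0C9310
clock 9: out=0, reg = 0x864988

01100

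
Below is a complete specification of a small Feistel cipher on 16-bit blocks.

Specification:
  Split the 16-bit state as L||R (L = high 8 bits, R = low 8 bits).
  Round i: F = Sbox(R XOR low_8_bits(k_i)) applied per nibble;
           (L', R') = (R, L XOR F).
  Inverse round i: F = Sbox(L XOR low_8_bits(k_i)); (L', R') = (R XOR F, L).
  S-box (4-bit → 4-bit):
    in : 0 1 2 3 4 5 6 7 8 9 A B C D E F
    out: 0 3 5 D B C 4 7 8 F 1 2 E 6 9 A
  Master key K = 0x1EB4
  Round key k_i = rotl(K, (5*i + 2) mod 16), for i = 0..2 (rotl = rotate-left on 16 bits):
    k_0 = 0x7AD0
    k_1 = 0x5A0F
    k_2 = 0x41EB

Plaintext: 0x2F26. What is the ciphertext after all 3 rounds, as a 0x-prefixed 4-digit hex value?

s_0 = plaintext = 0x2F26
s_1 = Round(s_0, k_0) = 0x268B
s_2 = Round(s_1, k_1) = 0x8BAD
s_3 = Round(s_2, k_2) = 0xAD3F

0xAD3F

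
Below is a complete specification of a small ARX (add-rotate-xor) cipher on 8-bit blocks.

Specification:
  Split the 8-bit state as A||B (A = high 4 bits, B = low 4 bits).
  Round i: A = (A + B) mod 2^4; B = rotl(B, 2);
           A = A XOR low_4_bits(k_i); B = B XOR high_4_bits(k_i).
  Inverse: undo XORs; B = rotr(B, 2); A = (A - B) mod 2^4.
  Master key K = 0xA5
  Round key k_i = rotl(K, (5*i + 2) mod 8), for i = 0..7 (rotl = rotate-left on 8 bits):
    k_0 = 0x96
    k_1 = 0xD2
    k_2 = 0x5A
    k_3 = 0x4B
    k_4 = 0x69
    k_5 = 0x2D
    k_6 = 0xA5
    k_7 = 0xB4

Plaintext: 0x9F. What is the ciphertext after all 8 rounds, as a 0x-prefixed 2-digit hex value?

s_0 = plaintext = 0x9F
s_1 = Round(s_0, k_0) = 0xE6
s_2 = Round(s_1, k_1) = 0x64
s_3 = Round(s_2, k_2) = 0x04
s_4 = Round(s_3, k_3) = 0xF5
s_5 = Round(s_4, k_4) = 0xD3
s_6 = Round(s_5, k_5) = 0xDE
s_7 = Round(s_6, k_6) = 0xE1
s_8 = Round(s_7, k_7) = 0xBF

0xBF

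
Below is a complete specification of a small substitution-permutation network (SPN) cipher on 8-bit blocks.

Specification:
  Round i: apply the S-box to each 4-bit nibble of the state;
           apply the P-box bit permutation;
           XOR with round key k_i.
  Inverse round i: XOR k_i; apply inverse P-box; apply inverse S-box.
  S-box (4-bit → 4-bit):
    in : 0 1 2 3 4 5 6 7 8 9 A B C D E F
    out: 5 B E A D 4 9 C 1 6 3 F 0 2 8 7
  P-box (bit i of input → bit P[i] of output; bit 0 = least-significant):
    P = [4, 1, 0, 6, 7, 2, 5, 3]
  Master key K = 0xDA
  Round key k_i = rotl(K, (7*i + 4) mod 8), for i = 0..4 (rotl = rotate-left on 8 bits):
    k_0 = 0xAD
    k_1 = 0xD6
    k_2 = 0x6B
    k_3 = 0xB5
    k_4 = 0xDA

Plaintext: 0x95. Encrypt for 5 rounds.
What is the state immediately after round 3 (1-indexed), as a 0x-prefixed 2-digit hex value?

s_0 = plaintext = 0x95
s_1 = Round(s_0, k_0) = 0x88
s_2 = Round(s_1, k_1) = 0x46
s_3 = Round(s_2, k_2) = 0x93
s_4 = Round(s_3, k_3) = 0xD3
s_5 = Round(s_4, k_4) = 0x9C

0x93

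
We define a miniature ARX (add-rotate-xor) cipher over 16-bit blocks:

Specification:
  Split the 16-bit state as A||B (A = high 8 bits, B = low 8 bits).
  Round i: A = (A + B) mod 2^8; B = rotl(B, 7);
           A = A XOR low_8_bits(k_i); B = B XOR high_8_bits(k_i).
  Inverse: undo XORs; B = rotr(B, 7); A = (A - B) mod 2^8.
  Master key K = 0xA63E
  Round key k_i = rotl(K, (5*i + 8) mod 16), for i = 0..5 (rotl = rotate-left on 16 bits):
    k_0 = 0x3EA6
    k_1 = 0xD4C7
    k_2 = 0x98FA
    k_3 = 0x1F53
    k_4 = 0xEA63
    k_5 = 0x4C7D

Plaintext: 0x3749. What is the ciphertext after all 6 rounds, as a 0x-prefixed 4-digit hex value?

s_0 = plaintext = 0x3749
s_1 = Round(s_0, k_0) = 0x269A
s_2 = Round(s_1, k_1) = 0x0799
s_3 = Round(s_2, k_2) = 0x5A54
s_4 = Round(s_3, k_3) = 0xFD35
s_5 = Round(s_4, k_4) = 0x5170
s_6 = Round(s_5, k_5) = 0xBC74

0xBC74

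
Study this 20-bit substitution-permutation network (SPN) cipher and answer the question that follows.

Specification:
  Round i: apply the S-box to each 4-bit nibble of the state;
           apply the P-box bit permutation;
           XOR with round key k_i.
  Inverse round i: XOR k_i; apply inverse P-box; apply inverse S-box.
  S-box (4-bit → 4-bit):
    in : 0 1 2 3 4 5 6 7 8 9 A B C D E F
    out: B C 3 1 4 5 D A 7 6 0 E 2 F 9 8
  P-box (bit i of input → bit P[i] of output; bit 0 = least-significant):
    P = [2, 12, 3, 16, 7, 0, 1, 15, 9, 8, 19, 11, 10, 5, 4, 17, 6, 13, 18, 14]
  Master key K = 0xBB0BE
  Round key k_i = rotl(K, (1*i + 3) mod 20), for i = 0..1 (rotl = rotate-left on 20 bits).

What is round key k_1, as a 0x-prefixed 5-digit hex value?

K = 0xBB0BE
k_0 = rotl(K, (1*0+3) mod 20) = rotl(K, 3) = 0xD85F5
k_1 = rotl(K, (1*1+3) mod 20) = rotl(K, 4) = 0xB0BEB

0xB0BEB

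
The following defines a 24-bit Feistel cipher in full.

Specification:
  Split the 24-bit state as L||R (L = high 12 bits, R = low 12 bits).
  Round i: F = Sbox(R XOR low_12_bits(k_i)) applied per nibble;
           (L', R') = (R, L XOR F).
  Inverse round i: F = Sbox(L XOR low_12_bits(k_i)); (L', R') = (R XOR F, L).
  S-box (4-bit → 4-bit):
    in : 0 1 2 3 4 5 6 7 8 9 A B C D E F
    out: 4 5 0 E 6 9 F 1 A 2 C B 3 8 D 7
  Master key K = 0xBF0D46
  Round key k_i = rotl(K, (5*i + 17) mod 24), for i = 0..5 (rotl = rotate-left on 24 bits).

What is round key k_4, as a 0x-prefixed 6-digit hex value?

0xA8D7E1

K = 0xBF0D46
k_0 = rotl(K, (5*0+17) mod 24) = rotl(K, 17) = 0x8D7E1A
k_1 = rotl(K, (5*1+17) mod 24) = rotl(K, 22) = 0xAFC351
k_2 = rotl(K, (5*2+17) mod 24) = rotl(K, 3) = 0xF86A35
k_3 = rotl(K, (5*3+17) mod 24) = rotl(K, 8) = 0x0D46BF
k_4 = rotl(K, (5*4+17) mod 24) = rotl(K, 13) = 0xA8D7E1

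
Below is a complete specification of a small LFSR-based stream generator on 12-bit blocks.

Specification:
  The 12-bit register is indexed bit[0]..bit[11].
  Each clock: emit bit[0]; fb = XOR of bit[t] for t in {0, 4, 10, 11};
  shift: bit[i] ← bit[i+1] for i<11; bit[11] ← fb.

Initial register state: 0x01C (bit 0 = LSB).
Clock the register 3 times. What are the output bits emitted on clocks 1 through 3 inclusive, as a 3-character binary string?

001

reg_0 = 0x01C
clock 1: out=0, reg = 0x80E
clock 2: out=0, reg = 0xC07
clock 3: out=1, reg = 0xE03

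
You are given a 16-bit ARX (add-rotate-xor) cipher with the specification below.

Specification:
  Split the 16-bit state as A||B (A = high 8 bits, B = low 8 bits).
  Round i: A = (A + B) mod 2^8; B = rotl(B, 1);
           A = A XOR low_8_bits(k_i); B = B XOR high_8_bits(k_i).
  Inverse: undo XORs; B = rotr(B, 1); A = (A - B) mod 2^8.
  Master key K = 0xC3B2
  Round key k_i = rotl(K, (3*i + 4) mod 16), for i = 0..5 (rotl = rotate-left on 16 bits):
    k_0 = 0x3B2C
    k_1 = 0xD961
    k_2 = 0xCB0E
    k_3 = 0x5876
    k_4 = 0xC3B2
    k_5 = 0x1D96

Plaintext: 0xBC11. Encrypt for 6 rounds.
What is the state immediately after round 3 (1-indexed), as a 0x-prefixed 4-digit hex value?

s_0 = plaintext = 0xBC11
s_1 = Round(s_0, k_0) = 0xE119
s_2 = Round(s_1, k_1) = 0x9BEB
s_3 = Round(s_2, k_2) = 0x881C
s_4 = Round(s_3, k_3) = 0xD260
s_5 = Round(s_4, k_4) = 0x8003
s_6 = Round(s_5, k_5) = 0x151B

0x881C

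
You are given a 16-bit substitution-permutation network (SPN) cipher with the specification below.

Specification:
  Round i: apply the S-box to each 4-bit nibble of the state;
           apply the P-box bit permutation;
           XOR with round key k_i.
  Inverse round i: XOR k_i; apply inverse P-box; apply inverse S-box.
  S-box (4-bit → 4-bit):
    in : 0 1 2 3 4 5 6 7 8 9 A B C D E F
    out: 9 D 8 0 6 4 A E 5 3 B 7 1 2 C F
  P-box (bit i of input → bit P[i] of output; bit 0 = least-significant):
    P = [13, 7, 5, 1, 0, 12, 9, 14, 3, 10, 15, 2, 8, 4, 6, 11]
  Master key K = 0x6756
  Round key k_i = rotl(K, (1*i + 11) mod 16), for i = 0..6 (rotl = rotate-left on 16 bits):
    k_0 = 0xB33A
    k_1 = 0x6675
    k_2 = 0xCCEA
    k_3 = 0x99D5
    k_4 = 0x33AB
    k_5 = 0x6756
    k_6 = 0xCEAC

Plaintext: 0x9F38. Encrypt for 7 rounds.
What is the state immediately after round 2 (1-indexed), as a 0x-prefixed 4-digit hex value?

s_0 = plaintext = 0x9F38
s_1 = Round(s_0, k_0) = 0x1606
s_2 = Round(s_1, k_1) = 0x2BB2
s_3 = Round(s_2, k_2) = 0x52E1
s_4 = Round(s_3, k_3) = 0xFBB3
s_5 = Round(s_4, k_4) = 0xACF2
s_6 = Round(s_5, k_5) = 0x3C4D
s_7 = Round(s_6, k_6) = 0xDC24

0x2BB2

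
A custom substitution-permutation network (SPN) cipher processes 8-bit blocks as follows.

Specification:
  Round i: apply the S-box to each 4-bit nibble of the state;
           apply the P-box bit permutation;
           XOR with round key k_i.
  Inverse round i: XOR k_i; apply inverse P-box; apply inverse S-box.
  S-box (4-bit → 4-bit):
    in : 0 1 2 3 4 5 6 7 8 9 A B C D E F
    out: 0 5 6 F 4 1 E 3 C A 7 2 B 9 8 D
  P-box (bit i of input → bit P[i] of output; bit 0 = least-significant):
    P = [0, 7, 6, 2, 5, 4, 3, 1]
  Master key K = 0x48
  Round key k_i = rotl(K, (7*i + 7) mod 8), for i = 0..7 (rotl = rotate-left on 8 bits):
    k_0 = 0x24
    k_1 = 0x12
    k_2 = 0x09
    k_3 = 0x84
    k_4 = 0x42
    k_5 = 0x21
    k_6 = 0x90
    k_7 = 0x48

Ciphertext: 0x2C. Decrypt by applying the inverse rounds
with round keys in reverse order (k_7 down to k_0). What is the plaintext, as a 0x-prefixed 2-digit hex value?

0xB5

s_0 = ciphertext = 0x2C
s_1 = InvRound(s_0, k_7) = 0x58
s_2 = InvRound(s_1, k_6) = 0x42
s_3 = InvRound(s_2, k_5) = 0xD1
s_4 = InvRound(s_3, k_4) = 0x97
s_5 = InvRound(s_4, k_3) = 0x95
s_6 = InvRound(s_5, k_2) = 0x29
s_7 = InvRound(s_6, k_1) = 0x35
s_8 = InvRound(s_7, k_0) = 0xB5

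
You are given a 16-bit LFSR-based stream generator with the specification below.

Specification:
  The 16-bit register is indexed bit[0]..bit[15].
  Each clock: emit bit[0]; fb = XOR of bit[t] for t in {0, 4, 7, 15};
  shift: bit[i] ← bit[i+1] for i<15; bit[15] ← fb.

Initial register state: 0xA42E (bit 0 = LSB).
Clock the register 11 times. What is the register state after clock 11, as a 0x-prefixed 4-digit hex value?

0x1C74

reg_0 = 0xA42E
clock 1: out=0, reg = 0xD217
clock 2: out=1, reg = 0xE90B
clock 3: out=1, reg = 0x7485
clock 4: out=1, reg = 0x3A42
clock 5: out=0, reg = 0x1D21
clock 6: out=1, reg = 0x8E90
clock 7: out=0, reg = 0xC748
clock 8: out=0, reg = 0xE3A4
clock 9: out=0, reg = 0x71D2
clock 10: out=0, reg = 0x38E9
clock 11: out=1, reg = 0x1C74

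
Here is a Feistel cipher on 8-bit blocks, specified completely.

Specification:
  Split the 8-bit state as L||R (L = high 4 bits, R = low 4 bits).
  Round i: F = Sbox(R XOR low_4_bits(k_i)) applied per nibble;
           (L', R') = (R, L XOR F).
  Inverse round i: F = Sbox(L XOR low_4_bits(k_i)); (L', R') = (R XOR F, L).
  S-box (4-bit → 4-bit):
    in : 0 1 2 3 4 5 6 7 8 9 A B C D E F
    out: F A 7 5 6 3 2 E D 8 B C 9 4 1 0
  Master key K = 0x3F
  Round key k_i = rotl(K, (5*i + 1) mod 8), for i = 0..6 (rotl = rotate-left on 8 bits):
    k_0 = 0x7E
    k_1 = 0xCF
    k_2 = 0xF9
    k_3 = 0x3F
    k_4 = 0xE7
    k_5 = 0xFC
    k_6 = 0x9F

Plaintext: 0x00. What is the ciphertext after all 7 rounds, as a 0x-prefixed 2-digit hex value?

s_0 = plaintext = 0x00
s_1 = Round(s_0, k_0) = 0x01
s_2 = Round(s_1, k_1) = 0x11
s_3 = Round(s_2, k_2) = 0x1C
s_4 = Round(s_3, k_3) = 0xC4
s_5 = Round(s_4, k_4) = 0x49
s_6 = Round(s_5, k_5) = 0x97
s_7 = Round(s_6, k_6) = 0x74

0x74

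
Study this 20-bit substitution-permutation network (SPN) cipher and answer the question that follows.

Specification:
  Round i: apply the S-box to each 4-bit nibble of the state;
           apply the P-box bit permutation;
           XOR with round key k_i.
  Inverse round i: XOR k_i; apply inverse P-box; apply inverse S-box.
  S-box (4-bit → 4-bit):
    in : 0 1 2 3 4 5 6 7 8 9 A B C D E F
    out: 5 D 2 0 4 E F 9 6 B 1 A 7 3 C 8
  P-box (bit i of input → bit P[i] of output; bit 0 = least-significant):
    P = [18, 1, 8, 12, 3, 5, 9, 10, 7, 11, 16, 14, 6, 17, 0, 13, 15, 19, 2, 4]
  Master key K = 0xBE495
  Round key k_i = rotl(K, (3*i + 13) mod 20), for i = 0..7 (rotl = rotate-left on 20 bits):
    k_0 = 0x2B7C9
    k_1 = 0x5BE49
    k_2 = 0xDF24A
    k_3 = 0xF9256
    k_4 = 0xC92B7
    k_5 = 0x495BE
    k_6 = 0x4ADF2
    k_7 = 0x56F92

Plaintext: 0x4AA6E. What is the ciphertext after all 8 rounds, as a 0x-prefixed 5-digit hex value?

0x6CE39

s_0 = plaintext = 0x4AA6E
s_1 = Round(s_0, k_0) = 0x2A025
s_2 = Round(s_1, k_1) = 0xCAFAB
s_3 = Round(s_2, k_2) = 0x52204
s_4 = Round(s_3, k_3) = 0x5994A
s_5 = Round(s_4, k_4) = 0x2F863
s_6 = Round(s_5, k_5) = 0xDBB96
s_7 = Round(s_6, k_6) = 0xA50D8
s_8 = Round(s_7, k_7) = 0x6CE39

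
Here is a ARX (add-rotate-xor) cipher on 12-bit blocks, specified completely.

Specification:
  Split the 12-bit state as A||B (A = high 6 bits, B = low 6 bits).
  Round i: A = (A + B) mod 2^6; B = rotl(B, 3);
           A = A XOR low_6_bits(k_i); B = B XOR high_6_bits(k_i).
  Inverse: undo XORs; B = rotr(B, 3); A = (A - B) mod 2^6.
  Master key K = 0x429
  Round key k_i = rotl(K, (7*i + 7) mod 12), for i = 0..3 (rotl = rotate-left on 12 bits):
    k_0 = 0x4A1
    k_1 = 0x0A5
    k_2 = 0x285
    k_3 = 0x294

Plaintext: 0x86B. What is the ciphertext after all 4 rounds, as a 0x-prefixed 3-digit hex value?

0xCA0

s_0 = plaintext = 0x86B
s_1 = Round(s_0, k_0) = 0xB4F
s_2 = Round(s_1, k_1) = 0x67B
s_3 = Round(s_2, k_2) = 0x455
s_4 = Round(s_3, k_3) = 0xCA0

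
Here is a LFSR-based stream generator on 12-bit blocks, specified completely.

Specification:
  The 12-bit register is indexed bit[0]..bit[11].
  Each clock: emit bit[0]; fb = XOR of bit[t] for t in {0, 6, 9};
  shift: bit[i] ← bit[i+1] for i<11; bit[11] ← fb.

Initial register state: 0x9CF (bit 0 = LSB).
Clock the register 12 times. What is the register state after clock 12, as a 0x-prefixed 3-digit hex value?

0xE8C

reg_0 = 0x9CF
clock 1: out=1, reg = 0x4E7
clock 2: out=1, reg = 0x273
clock 3: out=1, reg = 0x939
clock 4: out=1, reg = 0xC9C
clock 5: out=0, reg = 0x64E
clock 6: out=0, reg = 0x327
clock 7: out=1, reg = 0x193
clock 8: out=1, reg = 0x8C9
clock 9: out=1, reg = 0x464
clock 10: out=0, reg = 0xA32
clock 11: out=0, reg = 0xD19
clock 12: out=1, reg = 0xE8C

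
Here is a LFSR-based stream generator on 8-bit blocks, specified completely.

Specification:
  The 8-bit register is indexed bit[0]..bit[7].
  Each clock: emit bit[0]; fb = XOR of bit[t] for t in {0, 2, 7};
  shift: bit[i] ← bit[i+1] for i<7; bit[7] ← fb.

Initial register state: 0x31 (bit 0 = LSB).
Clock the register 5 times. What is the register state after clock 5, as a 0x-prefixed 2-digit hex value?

reg_0 = 0x31
clock 1: out=1, reg = 0x98
clock 2: out=0, reg = 0xCC
clock 3: out=0, reg = 0x66
clock 4: out=0, reg = 0xB3
clock 5: out=1, reg = 0x59

0x59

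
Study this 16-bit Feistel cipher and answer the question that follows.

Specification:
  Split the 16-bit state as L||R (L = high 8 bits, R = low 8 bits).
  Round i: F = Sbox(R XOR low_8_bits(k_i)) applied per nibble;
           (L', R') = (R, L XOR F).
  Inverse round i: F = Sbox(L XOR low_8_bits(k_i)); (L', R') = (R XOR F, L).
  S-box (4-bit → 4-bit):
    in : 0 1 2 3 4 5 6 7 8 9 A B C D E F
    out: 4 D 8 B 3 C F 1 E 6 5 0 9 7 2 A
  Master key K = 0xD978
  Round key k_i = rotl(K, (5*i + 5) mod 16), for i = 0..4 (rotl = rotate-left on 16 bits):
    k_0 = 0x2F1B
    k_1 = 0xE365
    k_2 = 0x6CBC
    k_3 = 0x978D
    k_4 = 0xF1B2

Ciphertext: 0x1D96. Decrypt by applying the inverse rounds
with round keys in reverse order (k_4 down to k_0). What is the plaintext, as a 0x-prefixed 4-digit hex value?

0xFFB4

s_0 = ciphertext = 0x1D96
s_1 = InvRound(s_0, k_4) = 0xCC1D
s_2 = InvRound(s_1, k_3) = 0x20CC
s_3 = InvRound(s_2, k_2) = 0xA520
s_4 = InvRound(s_3, k_1) = 0xB4A5
s_5 = InvRound(s_4, k_0) = 0xFFB4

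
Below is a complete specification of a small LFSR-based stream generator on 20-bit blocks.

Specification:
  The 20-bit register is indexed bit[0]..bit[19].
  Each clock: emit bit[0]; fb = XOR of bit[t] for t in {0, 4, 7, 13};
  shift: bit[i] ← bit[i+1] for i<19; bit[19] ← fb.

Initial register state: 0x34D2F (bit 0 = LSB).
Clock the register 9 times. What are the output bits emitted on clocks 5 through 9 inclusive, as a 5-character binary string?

01001

reg_0 = 0x34D2F
clock 1: out=1, reg = 0x9A697
clock 2: out=1, reg = 0x4D34B
clock 3: out=1, reg = 0xA69A5
clock 4: out=1, reg = 0xD34D2
clock 5: out=0, reg = 0xE9A69
clock 6: out=1, reg = 0xF4D34
clock 7: out=0, reg = 0xFA69A
clock 8: out=0, reg = 0xFD34D
clock 9: out=1, reg = 0xFE9A6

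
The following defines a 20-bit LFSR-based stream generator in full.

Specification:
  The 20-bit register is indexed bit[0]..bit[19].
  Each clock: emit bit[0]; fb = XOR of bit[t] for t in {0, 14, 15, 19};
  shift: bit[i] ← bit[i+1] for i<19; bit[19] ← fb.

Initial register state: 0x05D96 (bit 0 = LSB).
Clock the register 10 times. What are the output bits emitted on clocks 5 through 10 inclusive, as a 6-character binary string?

reg_0 = 0x05D96
clock 1: out=0, reg = 0x82ECB
clock 2: out=1, reg = 0x41765
clock 3: out=1, reg = 0xA0BB2
clock 4: out=0, reg = 0xD05D9
clock 5: out=1, reg = 0x682EC
clock 6: out=0, reg = 0xB4176
clock 7: out=0, reg = 0x5A0BB
clock 8: out=1, reg = 0x2D05D
clock 9: out=1, reg = 0x9682E
clock 10: out=0, reg = 0x4B417

100110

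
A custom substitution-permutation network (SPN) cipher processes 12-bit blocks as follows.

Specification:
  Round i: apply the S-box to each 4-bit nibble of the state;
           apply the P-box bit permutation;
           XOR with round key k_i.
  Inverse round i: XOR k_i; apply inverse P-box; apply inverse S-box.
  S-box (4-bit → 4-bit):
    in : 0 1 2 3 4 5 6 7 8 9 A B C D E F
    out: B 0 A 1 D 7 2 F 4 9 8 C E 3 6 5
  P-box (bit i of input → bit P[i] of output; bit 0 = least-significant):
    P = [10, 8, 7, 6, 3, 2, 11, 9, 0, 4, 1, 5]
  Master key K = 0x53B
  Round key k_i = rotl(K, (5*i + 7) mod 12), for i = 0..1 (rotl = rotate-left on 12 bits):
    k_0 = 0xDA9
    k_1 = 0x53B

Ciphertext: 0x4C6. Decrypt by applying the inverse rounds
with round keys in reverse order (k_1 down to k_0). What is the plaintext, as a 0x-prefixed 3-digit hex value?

0x0E0

s_0 = ciphertext = 0x4C6
s_1 = InvRound(s_0, k_1) = 0x0DC
s_2 = InvRound(s_1, k_0) = 0x0E0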